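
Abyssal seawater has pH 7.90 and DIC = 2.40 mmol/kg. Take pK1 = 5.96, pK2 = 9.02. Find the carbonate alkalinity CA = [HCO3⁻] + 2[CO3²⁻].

CA = [HCO3⁻] + 2[CO3²⁻] = (α₁ + 2α₂)·DIC
At pH 7.90: [H⁺]/K1 = 10^-1.94 = 0.011482, K2/[H⁺] = 10^-1.12 = 0.075858
α₁ = 1/(1 + 0.011482 + 0.075858) = 1/1.0873 = 0.9197; α₂ = α₁·K2/[H⁺] = 0.06976
α₁ + 2α₂ = 1.0592
CA = 1.0592 × 2.40 = 2.54 mmol/kg

CA = 2.54 mmol/kg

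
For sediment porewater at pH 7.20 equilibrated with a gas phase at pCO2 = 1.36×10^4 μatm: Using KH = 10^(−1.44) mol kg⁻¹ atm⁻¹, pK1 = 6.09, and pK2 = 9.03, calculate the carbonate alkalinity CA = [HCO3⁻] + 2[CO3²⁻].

CA = 6.55 mmol/kg

[CO2*] = KH · pCO2 = 10^(−1.44) × 1.36×10^4×10^-6 = 4.938×10^-4 mol/kg
α₀ = 1/(1 + K1/[H⁺] + K1K2/[H⁺]²) = 1/(1 + 10^+1.11 + 10^-0.72) = 0.07106
DIC = [CO2*]/α₀ = 4.938×10^-4 / 0.07106 = 6.949 mmol/kg
CA = (α₁ + 2α₂)·DIC = (0.9154 + 2×0.01354) × 6.949 = 6.55 mmol/kg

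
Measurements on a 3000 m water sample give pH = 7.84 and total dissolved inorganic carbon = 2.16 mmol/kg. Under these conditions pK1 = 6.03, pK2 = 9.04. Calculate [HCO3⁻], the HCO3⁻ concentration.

α₁ = 1 / (1 + [H⁺]/K1 + K2/[H⁺]) = 1 / (1 + 10^-1.81 + 10^-1.20)
   = 1 / (1 + 0.015488 + 0.063096) = 1/1.0786 = 0.9271
[HCO3⁻] = α₁ × DIC = 0.9271 × 2.16 = 2.00 mmol/kg

[HCO3⁻] = 2.00 mmol/kg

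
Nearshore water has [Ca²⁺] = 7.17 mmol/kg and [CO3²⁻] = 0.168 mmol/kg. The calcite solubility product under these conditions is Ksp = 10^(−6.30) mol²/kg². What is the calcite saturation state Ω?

Ω = 2.40

Ksp = 10^(−6.30) = 5.012×10^-7
Ω = [Ca²⁺][CO3²⁻]/Ksp = (7.17×10^-3)(0.168×10^-3) / 5.012×10^-7 = 2.40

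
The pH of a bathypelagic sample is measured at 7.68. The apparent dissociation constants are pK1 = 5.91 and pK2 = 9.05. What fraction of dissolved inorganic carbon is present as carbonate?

α₂ = 1 / (1 + [H⁺]/K2 + [H⁺]²/(K1K2)) = 1 / (1 + 10^+1.37 + 10^-0.40)
   = 1 / (1 + 23.442 + 0.39811) = 1/24.840 = 0.04026

α₂ = 0.0403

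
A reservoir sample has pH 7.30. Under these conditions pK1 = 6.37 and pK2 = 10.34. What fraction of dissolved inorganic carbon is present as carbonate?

α₂ = 0.000815

α₂ = 1 / (1 + [H⁺]/K2 + [H⁺]²/(K1K2)) = 1 / (1 + 10^+3.04 + 10^+2.11)
   = 1 / (1 + 1096.5 + 128.82) = 1/1226.3 = 0.0008155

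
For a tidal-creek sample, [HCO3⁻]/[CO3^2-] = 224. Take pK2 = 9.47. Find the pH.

pH = 7.12

From K2 = [H⁺][CO3^2-]/[HCO3⁻]:  pH = pK2 − log₁₀([HCO3⁻]/[CO3^2-])
log₁₀(224) = +2.350
pH = 9.47 − (+2.350) = 7.12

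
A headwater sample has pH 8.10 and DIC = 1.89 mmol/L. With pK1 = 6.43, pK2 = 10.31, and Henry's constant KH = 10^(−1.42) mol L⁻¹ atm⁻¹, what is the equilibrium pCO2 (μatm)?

pCO2 = 1030 μatm

α₀ = 1 / (1 + K1/[H⁺] + K1K2/[H⁺]²) = 1 / (1 + 10^+1.67 + 10^-0.54)
   = 1 / (1 + 46.774 + 0.28840) = 1/48.062 = 0.02081
[CO2*] = α₀ × DIC = 0.02081 × 1.89 = 0.03932 mmol/L
pCO2 = [CO2*]/KH = 3.932×10^-5 / 3.802×10^-2 = 1030 μatm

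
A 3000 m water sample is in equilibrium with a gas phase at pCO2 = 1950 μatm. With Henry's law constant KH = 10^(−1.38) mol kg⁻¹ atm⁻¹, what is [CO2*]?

KH = 10^(−1.38) = 4.169×10^-2 mol kg⁻¹ atm⁻¹
[CO2*] = KH · pCO2 = 4.169×10^-2 × 1950×10^-6 atm = 8.13×10^-5 mol/kg

[CO2*] = 81.3 μmol/kg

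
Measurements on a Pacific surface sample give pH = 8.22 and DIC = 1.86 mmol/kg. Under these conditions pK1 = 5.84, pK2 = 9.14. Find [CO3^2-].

α₂ = 1 / (1 + [H⁺]/K2 + [H⁺]²/(K1K2)) = 1 / (1 + 10^+0.92 + 10^-1.46)
   = 1 / (1 + 8.3176 + 0.034674) = 1/9.3523 = 0.1069
[CO3²⁻] = α₂ × DIC = 0.1069 × 1.86 = 0.199 mmol/kg

[CO3²⁻] = 0.199 mmol/kg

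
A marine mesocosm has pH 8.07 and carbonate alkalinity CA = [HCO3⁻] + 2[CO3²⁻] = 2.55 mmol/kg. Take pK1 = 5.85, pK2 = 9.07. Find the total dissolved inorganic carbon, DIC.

DIC = 2.35 mmol/kg

CA = [HCO3⁻] + 2[CO3²⁻] = (α₁ + 2α₂)·DIC
At pH 8.07: [H⁺]/K1 = 10^-2.22 = 0.0060256, K2/[H⁺] = 10^-1.00 = 0.10000
α₁ = 1/(1 + 0.0060256 + 0.10000) = 1/1.1060 = 0.9041; α₂ = α₁·K2/[H⁺] = 0.09041
α₁ + 2α₂ = 1.0850
DIC = CA / (α₁ + 2α₂) = 2.55 / 1.0850 = 2.35 mmol/kg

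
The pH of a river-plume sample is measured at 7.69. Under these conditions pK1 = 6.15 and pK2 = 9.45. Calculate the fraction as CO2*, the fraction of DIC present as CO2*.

α₀ = 0.0276

α₀ = 1 / (1 + K1/[H⁺] + K1K2/[H⁺]²) = 1 / (1 + 10^+1.54 + 10^-0.22)
   = 1 / (1 + 34.674 + 0.60256) = 1/36.276 = 0.02757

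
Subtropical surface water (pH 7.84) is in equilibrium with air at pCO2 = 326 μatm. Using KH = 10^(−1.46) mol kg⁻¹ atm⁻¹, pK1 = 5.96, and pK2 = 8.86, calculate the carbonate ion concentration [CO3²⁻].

[CO3²⁻] = 0.0819 mmol/kg

[CO2*] = KH · pCO2 = 10^(−1.46) × 326×10^-6 = 1.130×10^-5 mol/kg
α₀ = 1/(1 + K1/[H⁺] + K1K2/[H⁺]²) = 1/(1 + 10^+1.88 + 10^+0.86) = 0.01189
DIC = [CO2*]/α₀ = 1.130×10^-5 / 0.01189 = 0.9507 mmol/kg
[CO3²⁻] = α₂·DIC; α₂ = 0.08614, so [CO3²⁻] = 0.08614 × 0.9507 = 0.0819 mmol/kg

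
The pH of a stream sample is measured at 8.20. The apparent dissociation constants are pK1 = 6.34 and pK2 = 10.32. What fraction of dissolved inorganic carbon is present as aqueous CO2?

α₀ = 1 / (1 + K1/[H⁺] + K1K2/[H⁺]²) = 1 / (1 + 10^+1.86 + 10^-0.26)
   = 1 / (1 + 72.444 + 0.54954) = 1/73.993 = 0.01351

α₀ = 0.0135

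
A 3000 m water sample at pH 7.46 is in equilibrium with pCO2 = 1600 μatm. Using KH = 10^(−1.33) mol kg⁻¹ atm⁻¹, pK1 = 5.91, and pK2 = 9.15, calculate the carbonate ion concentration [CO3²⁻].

[CO2*] = KH · pCO2 = 10^(−1.33) × 1600×10^-6 = 7.484×10^-5 mol/kg
α₀ = 1/(1 + K1/[H⁺] + K1K2/[H⁺]²) = 1/(1 + 10^+1.55 + 10^-0.14) = 0.02688
DIC = [CO2*]/α₀ = 7.484×10^-5 / 0.02688 = 2.784 mmol/kg
[CO3²⁻] = α₂·DIC; α₂ = 0.01947, so [CO3²⁻] = 0.01947 × 2.784 = 0.0542 mmol/kg

[CO3²⁻] = 0.0542 mmol/kg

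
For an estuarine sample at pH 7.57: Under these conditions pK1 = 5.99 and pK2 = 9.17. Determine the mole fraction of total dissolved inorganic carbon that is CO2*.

α₀ = 0.0250

α₀ = 1 / (1 + K1/[H⁺] + K1K2/[H⁺]²) = 1 / (1 + 10^+1.58 + 10^-0.02)
   = 1 / (1 + 38.019 + 0.95499) = 1/39.974 = 0.02502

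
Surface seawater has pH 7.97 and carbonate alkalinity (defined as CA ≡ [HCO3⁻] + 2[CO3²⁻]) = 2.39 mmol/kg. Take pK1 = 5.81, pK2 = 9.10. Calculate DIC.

CA = [HCO3⁻] + 2[CO3²⁻] = (α₁ + 2α₂)·DIC
At pH 7.97: [H⁺]/K1 = 10^-2.16 = 0.0069183, K2/[H⁺] = 10^-1.13 = 0.074131
α₁ = 1/(1 + 0.0069183 + 0.074131) = 1/1.0810 = 0.9250; α₂ = α₁·K2/[H⁺] = 0.06857
α₁ + 2α₂ = 1.0622
DIC = CA / (α₁ + 2α₂) = 2.39 / 1.0622 = 2.25 mmol/kg

DIC = 2.25 mmol/kg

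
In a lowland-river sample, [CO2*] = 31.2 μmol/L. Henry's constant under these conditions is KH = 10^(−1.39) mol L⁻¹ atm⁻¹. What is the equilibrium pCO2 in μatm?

KH = 10^(−1.39) = 4.074×10^-2 mol L⁻¹ atm⁻¹
pCO2 = [CO2*]/KH = 31.2×10^-6 / 4.074×10^-2 = 7.66×10^-4 atm = 766 μatm

pCO2 = 766 μatm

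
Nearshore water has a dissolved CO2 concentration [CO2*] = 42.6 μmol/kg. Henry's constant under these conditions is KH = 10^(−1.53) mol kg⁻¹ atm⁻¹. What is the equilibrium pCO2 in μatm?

pCO2 = 1440 μatm

KH = 10^(−1.53) = 2.951×10^-2 mol kg⁻¹ atm⁻¹
pCO2 = [CO2*]/KH = 42.6×10^-6 / 2.951×10^-2 = 1.44×10^-3 atm = 1440 μatm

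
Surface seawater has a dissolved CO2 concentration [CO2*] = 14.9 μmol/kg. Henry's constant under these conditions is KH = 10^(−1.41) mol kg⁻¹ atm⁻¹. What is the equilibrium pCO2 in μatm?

pCO2 = 383 μatm

KH = 10^(−1.41) = 3.890×10^-2 mol kg⁻¹ atm⁻¹
pCO2 = [CO2*]/KH = 14.9×10^-6 / 3.890×10^-2 = 3.83×10^-4 atm = 383 μatm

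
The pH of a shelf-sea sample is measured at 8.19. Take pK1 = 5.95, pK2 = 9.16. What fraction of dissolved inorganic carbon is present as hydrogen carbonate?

α₁ = 1 / (1 + [H⁺]/K1 + K2/[H⁺]) = 1 / (1 + 10^-2.24 + 10^-0.97)
   = 1 / (1 + 0.0057544 + 0.10715) = 1/1.1129 = 0.8985

α₁ = 0.899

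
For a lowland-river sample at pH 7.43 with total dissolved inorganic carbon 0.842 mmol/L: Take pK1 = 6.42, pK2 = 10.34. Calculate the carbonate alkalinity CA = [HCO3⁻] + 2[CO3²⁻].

CA = 0.768 mmol/L

CA = [HCO3⁻] + 2[CO3²⁻] = (α₁ + 2α₂)·DIC
At pH 7.43: [H⁺]/K1 = 10^-1.01 = 0.097724, K2/[H⁺] = 10^-2.91 = 0.0012303
α₁ = 1/(1 + 0.097724 + 0.0012303) = 1/1.0990 = 0.9100; α₂ = α₁·K2/[H⁺] = 0.001119
α₁ + 2α₂ = 0.9122
CA = 0.9122 × 0.842 = 0.768 mmol/L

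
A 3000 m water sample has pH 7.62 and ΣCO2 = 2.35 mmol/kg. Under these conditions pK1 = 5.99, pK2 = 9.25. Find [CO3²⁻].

[CO3²⁻] = 0.0526 mmol/kg

α₂ = 1 / (1 + [H⁺]/K2 + [H⁺]²/(K1K2)) = 1 / (1 + 10^+1.63 + 10^+0.00)
   = 1 / (1 + 42.658 + 1.0000) = 1/44.658 = 0.02239
[CO3²⁻] = α₂ × DIC = 0.02239 × 2.35 = 0.0526 mmol/kg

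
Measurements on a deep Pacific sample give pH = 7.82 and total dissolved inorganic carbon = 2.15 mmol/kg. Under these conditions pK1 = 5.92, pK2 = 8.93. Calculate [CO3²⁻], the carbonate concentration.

[CO3²⁻] = 0.153 mmol/kg

α₂ = 1 / (1 + [H⁺]/K2 + [H⁺]²/(K1K2)) = 1 / (1 + 10^+1.11 + 10^-0.79)
   = 1 / (1 + 12.882 + 0.16218) = 1/14.045 = 0.07120
[CO3²⁻] = α₂ × DIC = 0.07120 × 2.15 = 0.153 mmol/kg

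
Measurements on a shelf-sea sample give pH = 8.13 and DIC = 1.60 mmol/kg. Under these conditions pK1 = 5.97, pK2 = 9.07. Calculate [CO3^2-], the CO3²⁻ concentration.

α₂ = 1 / (1 + [H⁺]/K2 + [H⁺]²/(K1K2)) = 1 / (1 + 10^+0.94 + 10^-1.22)
   = 1 / (1 + 8.7096 + 0.060256) = 1/9.7699 = 0.1024
[CO3²⁻] = α₂ × DIC = 0.1024 × 1.60 = 0.164 mmol/kg

[CO3²⁻] = 0.164 mmol/kg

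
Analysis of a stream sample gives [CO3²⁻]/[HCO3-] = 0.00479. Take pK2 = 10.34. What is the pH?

pH = 8.02

From K2 = [H⁺][CO3²⁻]/[HCO3-]:  pH = pK2 + log₁₀([CO3²⁻]/[HCO3-])
log₁₀(0.00479) = -2.320
pH = 10.34 + (-2.320) = 8.02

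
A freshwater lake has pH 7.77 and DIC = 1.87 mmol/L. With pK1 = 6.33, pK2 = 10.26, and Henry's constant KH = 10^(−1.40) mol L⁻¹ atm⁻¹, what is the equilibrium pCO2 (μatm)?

pCO2 = 1640 μatm

α₀ = 1 / (1 + K1/[H⁺] + K1K2/[H⁺]²) = 1 / (1 + 10^+1.44 + 10^-1.05)
   = 1 / (1 + 27.542 + 0.089125) = 1/28.631 = 0.03493
[CO2*] = α₀ × DIC = 0.03493 × 1.87 = 0.06531 mmol/L
pCO2 = [CO2*]/KH = 6.531×10^-5 / 3.981×10^-2 = 1640 μatm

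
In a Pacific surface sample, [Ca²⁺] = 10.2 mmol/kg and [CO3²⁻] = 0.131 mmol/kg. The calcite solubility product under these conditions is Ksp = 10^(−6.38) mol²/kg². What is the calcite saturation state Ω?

Ω = 3.21

Ksp = 10^(−6.38) = 4.169×10^-7
Ω = [Ca²⁺][CO3²⁻]/Ksp = (10.2×10^-3)(0.131×10^-3) / 4.169×10^-7 = 3.21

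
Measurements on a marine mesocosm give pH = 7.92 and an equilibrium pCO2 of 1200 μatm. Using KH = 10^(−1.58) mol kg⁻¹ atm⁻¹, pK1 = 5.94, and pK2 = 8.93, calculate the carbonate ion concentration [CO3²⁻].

[CO2*] = KH · pCO2 = 10^(−1.58) × 1200×10^-6 = 3.156×10^-5 mol/kg
α₀ = 1/(1 + K1/[H⁺] + K1K2/[H⁺]²) = 1/(1 + 10^+1.98 + 10^+0.97) = 0.009449
DIC = [CO2*]/α₀ = 3.156×10^-5 / 0.009449 = 3.340 mmol/kg
[CO3²⁻] = α₂·DIC; α₂ = 0.08818, so [CO3²⁻] = 0.08818 × 3.340 = 0.295 mmol/kg

[CO3²⁻] = 0.295 mmol/kg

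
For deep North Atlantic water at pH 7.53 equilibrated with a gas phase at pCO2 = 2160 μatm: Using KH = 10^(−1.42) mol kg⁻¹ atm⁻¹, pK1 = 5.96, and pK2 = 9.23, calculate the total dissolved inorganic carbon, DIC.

DIC = 3.19 mmol/kg

[CO2*] = KH · pCO2 = 10^(−1.42) × 2160×10^-6 = 8.212×10^-5 mol/kg
α₀ = 1/(1 + K1/[H⁺] + K1K2/[H⁺]²) = 1/(1 + 10^+1.57 + 10^-0.13) = 0.02571
DIC = [CO2*]/α₀ = 8.212×10^-5 / 0.02571 = 3.19 mmol/kg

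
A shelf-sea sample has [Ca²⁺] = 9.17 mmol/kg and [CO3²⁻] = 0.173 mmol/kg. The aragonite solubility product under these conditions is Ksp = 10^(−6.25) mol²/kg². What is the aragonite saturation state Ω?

Ω = 2.82

Ksp = 10^(−6.25) = 5.623×10^-7
Ω = [Ca²⁺][CO3²⁻]/Ksp = (9.17×10^-3)(0.173×10^-3) / 5.623×10^-7 = 2.82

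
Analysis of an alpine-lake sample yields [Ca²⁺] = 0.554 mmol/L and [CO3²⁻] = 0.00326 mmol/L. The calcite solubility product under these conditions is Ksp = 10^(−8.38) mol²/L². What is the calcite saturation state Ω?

Ω = 0.433

Ksp = 10^(−8.38) = 4.169×10^-9
Ω = [Ca²⁺][CO3²⁻]/Ksp = (0.554×10^-3)(0.00326×10^-3) / 4.169×10^-9 = 0.433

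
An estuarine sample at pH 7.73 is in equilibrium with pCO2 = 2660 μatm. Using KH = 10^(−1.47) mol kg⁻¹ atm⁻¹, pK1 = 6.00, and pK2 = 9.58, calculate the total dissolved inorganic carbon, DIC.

DIC = 5.00 mmol/kg

[CO2*] = KH · pCO2 = 10^(−1.47) × 2660×10^-6 = 9.013×10^-5 mol/kg
α₀ = 1/(1 + K1/[H⁺] + K1K2/[H⁺]²) = 1/(1 + 10^+1.73 + 10^-0.12) = 0.01803
DIC = [CO2*]/α₀ = 9.013×10^-5 / 0.01803 = 5.00 mmol/kg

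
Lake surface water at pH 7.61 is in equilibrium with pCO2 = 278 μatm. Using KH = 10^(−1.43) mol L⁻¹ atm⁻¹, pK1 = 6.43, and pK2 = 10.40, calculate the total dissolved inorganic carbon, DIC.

DIC = 0.167 mmol/L

[CO2*] = KH · pCO2 = 10^(−1.43) × 278×10^-6 = 1.033×10^-5 mol/L
α₀ = 1/(1 + K1/[H⁺] + K1K2/[H⁺]²) = 1/(1 + 10^+1.18 + 10^-1.61) = 0.06188
DIC = [CO2*]/α₀ = 1.033×10^-5 / 0.06188 = 0.167 mmol/L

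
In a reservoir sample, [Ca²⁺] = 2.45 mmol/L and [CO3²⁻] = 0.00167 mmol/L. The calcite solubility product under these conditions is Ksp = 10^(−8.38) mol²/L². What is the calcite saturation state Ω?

Ω = 0.981

Ksp = 10^(−8.38) = 4.169×10^-9
Ω = [Ca²⁺][CO3²⁻]/Ksp = (2.45×10^-3)(0.00167×10^-3) / 4.169×10^-9 = 0.981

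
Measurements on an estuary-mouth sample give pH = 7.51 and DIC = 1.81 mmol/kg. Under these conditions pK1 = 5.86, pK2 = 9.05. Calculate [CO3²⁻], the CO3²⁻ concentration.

α₂ = 1 / (1 + [H⁺]/K2 + [H⁺]²/(K1K2)) = 1 / (1 + 10^+1.54 + 10^-0.11)
   = 1 / (1 + 34.674 + 0.77625) = 1/36.450 = 0.02743
[CO3²⁻] = α₂ × DIC = 0.02743 × 1.81 = 0.0497 mmol/kg

[CO3²⁻] = 0.0497 mmol/kg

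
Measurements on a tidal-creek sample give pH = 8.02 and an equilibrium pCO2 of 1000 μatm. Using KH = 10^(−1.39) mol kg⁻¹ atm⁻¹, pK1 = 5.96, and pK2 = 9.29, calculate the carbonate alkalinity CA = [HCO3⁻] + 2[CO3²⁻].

[CO2*] = KH · pCO2 = 10^(−1.39) × 1000×10^-6 = 4.074×10^-5 mol/kg
α₀ = 1/(1 + K1/[H⁺] + K1K2/[H⁺]²) = 1/(1 + 10^+2.06 + 10^+0.79) = 0.008198
DIC = [CO2*]/α₀ = 4.074×10^-5 / 0.008198 = 4.969 mmol/kg
CA = (α₁ + 2α₂)·DIC = (0.9413 + 2×0.05055) × 4.969 = 5.18 mmol/kg

CA = 5.18 mmol/kg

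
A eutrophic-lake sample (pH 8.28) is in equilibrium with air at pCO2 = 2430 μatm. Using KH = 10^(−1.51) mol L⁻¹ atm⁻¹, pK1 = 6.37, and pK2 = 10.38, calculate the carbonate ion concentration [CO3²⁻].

[CO2*] = KH · pCO2 = 10^(−1.51) × 2430×10^-6 = 7.509×10^-5 mol/L
α₀ = 1/(1 + K1/[H⁺] + K1K2/[H⁺]²) = 1/(1 + 10^+1.91 + 10^-0.19) = 0.01206
DIC = [CO2*]/α₀ = 7.509×10^-5 / 0.01206 = 6.227 mmol/L
[CO3²⁻] = α₂·DIC; α₂ = 0.007786, so [CO3²⁻] = 0.007786 × 6.227 = 0.0485 mmol/L

[CO3²⁻] = 0.0485 mmol/L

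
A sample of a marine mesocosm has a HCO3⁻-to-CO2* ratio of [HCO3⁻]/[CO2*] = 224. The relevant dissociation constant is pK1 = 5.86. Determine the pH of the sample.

pH = 8.21

From K1 = [H⁺][HCO3⁻]/[CO2*]:  pH = pK1 + log₁₀([HCO3⁻]/[CO2*])
log₁₀(224) = +2.350
pH = 5.86 + (+2.350) = 8.21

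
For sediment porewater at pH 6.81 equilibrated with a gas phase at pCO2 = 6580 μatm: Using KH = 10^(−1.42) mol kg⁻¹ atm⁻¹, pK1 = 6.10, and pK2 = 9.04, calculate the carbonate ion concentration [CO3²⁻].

[CO2*] = KH · pCO2 = 10^(−1.42) × 6580×10^-6 = 2.502×10^-4 mol/kg
α₀ = 1/(1 + K1/[H⁺] + K1K2/[H⁺]²) = 1/(1 + 10^+0.71 + 10^-1.52) = 0.1624
DIC = [CO2*]/α₀ = 2.502×10^-4 / 0.1624 = 1.541 mmol/kg
[CO3²⁻] = α₂·DIC; α₂ = 0.004903, so [CO3²⁻] = 0.004903 × 1.541 = 0.00755 mmol/kg = 7.55 μmol/kg

[CO3²⁻] = 7.55 μmol/kg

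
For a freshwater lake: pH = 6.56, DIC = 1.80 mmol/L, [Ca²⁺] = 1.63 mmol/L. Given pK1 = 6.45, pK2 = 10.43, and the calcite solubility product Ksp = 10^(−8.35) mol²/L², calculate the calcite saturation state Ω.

α₂ = 1 / (1 + [H⁺]/K2 + [H⁺]²/(K1K2)) = 1 / (1 + 10^+3.87 + 10^+3.76)
   = 1 / (1 + 7413.1 + 5754.4) = 1/1.3169×10^4 = 7.594×10^-5
[CO3²⁻] = α₂ × DIC = 7.594×10^-5 × 1.80 = 0.0001367 mmol/L = 0.1367 μmol/L
Ksp = 10^(−8.35) = 4.467×10^-9
Ω = [Ca²⁺][CO3²⁻]/Ksp = (1.63×10^-3)(1.367×10^-7) / 4.467×10^-9 = 0.0499

Ω = 0.0499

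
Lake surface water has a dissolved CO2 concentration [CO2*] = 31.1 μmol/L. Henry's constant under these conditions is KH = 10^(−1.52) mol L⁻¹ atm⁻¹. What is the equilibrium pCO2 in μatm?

pCO2 = 1030 μatm

KH = 10^(−1.52) = 3.020×10^-2 mol L⁻¹ atm⁻¹
pCO2 = [CO2*]/KH = 31.1×10^-6 / 3.020×10^-2 = 1.03×10^-3 atm = 1030 μatm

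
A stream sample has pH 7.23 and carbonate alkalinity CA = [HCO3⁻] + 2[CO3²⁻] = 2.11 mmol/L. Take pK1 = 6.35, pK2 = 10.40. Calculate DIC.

DIC = 2.39 mmol/L

CA = [HCO3⁻] + 2[CO3²⁻] = (α₁ + 2α₂)·DIC
At pH 7.23: [H⁺]/K1 = 10^-0.88 = 0.13183, K2/[H⁺] = 10^-3.17 = 0.00067608
α₁ = 1/(1 + 0.13183 + 0.00067608) = 1/1.1325 = 0.8830; α₂ = α₁·K2/[H⁺] = 0.0005970
α₁ + 2α₂ = 0.8842
DIC = CA / (α₁ + 2α₂) = 2.11 / 0.8842 = 2.39 mmol/L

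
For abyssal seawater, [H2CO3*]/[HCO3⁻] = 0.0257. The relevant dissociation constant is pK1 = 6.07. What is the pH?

pH = 7.66

From K1 = [H⁺][HCO3⁻]/[H2CO3*]:  pH = pK1 − log₁₀([H2CO3*]/[HCO3⁻])
log₁₀(0.0257) = -1.590
pH = 6.07 − (-1.590) = 7.66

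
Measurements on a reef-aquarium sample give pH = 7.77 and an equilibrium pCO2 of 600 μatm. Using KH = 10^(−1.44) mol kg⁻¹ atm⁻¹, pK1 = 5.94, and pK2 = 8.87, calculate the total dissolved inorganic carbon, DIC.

DIC = 1.61 mmol/kg

[CO2*] = KH · pCO2 = 10^(−1.44) × 600×10^-6 = 2.178×10^-5 mol/kg
α₀ = 1/(1 + K1/[H⁺] + K1K2/[H⁺]²) = 1/(1 + 10^+1.83 + 10^+0.73) = 0.01352
DIC = [CO2*]/α₀ = 2.178×10^-5 / 0.01352 = 1.61 mmol/kg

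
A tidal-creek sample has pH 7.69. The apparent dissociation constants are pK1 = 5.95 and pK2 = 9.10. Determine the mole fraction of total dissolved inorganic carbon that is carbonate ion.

α₂ = 1 / (1 + [H⁺]/K2 + [H⁺]²/(K1K2)) = 1 / (1 + 10^+1.41 + 10^-0.33)
   = 1 / (1 + 25.704 + 0.46774) = 1/27.172 = 0.03680

α₂ = 0.0368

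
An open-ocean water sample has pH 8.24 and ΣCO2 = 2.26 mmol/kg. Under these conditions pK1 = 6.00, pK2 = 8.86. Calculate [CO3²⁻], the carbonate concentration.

[CO3²⁻] = 0.435 mmol/kg

α₂ = 1 / (1 + [H⁺]/K2 + [H⁺]²/(K1K2)) = 1 / (1 + 10^+0.62 + 10^-1.62)
   = 1 / (1 + 4.1687 + 0.023988) = 1/5.1927 = 0.1926
[CO3²⁻] = α₂ × DIC = 0.1926 × 2.26 = 0.435 mmol/kg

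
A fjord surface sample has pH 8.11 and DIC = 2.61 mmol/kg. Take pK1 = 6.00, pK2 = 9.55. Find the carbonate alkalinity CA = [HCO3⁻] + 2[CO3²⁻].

CA = 2.68 mmol/kg

CA = [HCO3⁻] + 2[CO3²⁻] = (α₁ + 2α₂)·DIC
At pH 8.11: [H⁺]/K1 = 10^-2.11 = 0.0077625, K2/[H⁺] = 10^-1.44 = 0.036308
α₁ = 1/(1 + 0.0077625 + 0.036308) = 1/1.0441 = 0.9578; α₂ = α₁·K2/[H⁺] = 0.03478
α₁ + 2α₂ = 1.0273
CA = 1.0273 × 2.61 = 2.68 mmol/kg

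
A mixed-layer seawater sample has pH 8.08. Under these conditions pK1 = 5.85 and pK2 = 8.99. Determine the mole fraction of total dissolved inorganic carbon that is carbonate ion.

α₂ = 0.109

α₂ = 1 / (1 + [H⁺]/K2 + [H⁺]²/(K1K2)) = 1 / (1 + 10^+0.91 + 10^-1.32)
   = 1 / (1 + 8.1283 + 0.047863) = 1/9.1762 = 0.1090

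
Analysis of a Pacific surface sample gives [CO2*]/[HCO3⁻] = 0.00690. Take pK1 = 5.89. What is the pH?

pH = 8.05

From K1 = [H⁺][HCO3⁻]/[CO2*]:  pH = pK1 − log₁₀([CO2*]/[HCO3⁻])
log₁₀(0.00690) = -2.161
pH = 5.89 − (-2.161) = 8.05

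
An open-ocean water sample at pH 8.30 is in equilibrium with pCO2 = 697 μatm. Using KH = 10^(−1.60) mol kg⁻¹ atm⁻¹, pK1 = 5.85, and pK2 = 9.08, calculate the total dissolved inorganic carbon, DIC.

[CO2*] = KH · pCO2 = 10^(−1.60) × 697×10^-6 = 1.751×10^-5 mol/kg
α₀ = 1/(1 + K1/[H⁺] + K1K2/[H⁺]²) = 1/(1 + 10^+2.45 + 10^+1.67) = 0.003034
DIC = [CO2*]/α₀ = 1.751×10^-5 / 0.003034 = 5.77 mmol/kg

DIC = 5.77 mmol/kg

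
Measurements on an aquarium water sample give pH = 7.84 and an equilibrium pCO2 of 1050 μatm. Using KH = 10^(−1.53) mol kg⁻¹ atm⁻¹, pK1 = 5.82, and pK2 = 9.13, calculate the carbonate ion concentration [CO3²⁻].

[CO3²⁻] = 0.166 mmol/kg

[CO2*] = KH · pCO2 = 10^(−1.53) × 1050×10^-6 = 3.099×10^-5 mol/kg
α₀ = 1/(1 + K1/[H⁺] + K1K2/[H⁺]²) = 1/(1 + 10^+2.02 + 10^+0.73) = 0.009002
DIC = [CO2*]/α₀ = 3.099×10^-5 / 0.009002 = 3.442 mmol/kg
[CO3²⁻] = α₂·DIC; α₂ = 0.04835, so [CO3²⁻] = 0.04835 × 3.442 = 0.166 mmol/kg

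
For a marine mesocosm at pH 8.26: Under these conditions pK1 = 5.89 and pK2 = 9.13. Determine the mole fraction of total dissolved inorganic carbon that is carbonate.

α₂ = 0.118

α₂ = 1 / (1 + [H⁺]/K2 + [H⁺]²/(K1K2)) = 1 / (1 + 10^+0.87 + 10^-1.50)
   = 1 / (1 + 7.4131 + 0.031623) = 1/8.4447 = 0.1184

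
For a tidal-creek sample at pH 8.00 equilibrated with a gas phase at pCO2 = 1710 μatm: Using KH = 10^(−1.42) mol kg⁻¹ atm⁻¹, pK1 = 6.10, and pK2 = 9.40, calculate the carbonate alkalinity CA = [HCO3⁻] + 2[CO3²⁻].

[CO2*] = KH · pCO2 = 10^(−1.42) × 1710×10^-6 = 6.501×10^-5 mol/kg
α₀ = 1/(1 + K1/[H⁺] + K1K2/[H⁺]²) = 1/(1 + 10^+1.90 + 10^+0.50) = 0.01196
DIC = [CO2*]/α₀ = 6.501×10^-5 / 0.01196 = 5.435 mmol/kg
CA = (α₁ + 2α₂)·DIC = (0.9502 + 2×0.03783) × 5.435 = 5.58 mmol/kg

CA = 5.58 mmol/kg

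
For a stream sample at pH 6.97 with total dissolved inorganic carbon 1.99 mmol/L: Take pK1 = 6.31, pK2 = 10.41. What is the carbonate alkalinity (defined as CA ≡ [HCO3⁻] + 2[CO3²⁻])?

CA = [HCO3⁻] + 2[CO3²⁻] = (α₁ + 2α₂)·DIC
At pH 6.97: [H⁺]/K1 = 10^-0.66 = 0.21878, K2/[H⁺] = 10^-3.44 = 0.00036308
α₁ = 1/(1 + 0.21878 + 0.00036308) = 1/1.2191 = 0.8203; α₂ = α₁·K2/[H⁺] = 0.0002978
α₁ + 2α₂ = 0.8208
CA = 0.8208 × 1.99 = 1.63 mmol/L

CA = 1.63 mmol/L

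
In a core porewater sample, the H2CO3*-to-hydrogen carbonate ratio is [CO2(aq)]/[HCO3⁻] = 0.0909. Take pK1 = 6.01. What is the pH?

From K1 = [H⁺][HCO3⁻]/[CO2(aq)]:  pH = pK1 − log₁₀([CO2(aq)]/[HCO3⁻])
log₁₀(0.0909) = -1.041
pH = 6.01 − (-1.041) = 7.05

pH = 7.05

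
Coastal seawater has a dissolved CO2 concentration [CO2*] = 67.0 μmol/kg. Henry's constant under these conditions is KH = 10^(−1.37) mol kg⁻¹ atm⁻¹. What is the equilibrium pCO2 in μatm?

KH = 10^(−1.37) = 4.266×10^-2 mol kg⁻¹ atm⁻¹
pCO2 = [CO2*]/KH = 67.0×10^-6 / 4.266×10^-2 = 1.57×10^-3 atm = 1570 μatm

pCO2 = 1570 μatm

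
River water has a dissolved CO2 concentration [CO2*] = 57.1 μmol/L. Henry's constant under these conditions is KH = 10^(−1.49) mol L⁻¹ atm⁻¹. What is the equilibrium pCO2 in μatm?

KH = 10^(−1.49) = 3.236×10^-2 mol L⁻¹ atm⁻¹
pCO2 = [CO2*]/KH = 57.1×10^-6 / 3.236×10^-2 = 1.76×10^-3 atm = 1760 μatm

pCO2 = 1760 μatm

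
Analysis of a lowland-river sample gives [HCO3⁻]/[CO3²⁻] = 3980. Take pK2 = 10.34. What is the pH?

From K2 = [H⁺][CO3²⁻]/[HCO3⁻]:  pH = pK2 − log₁₀([HCO3⁻]/[CO3²⁻])
log₁₀(3980) = +3.600
pH = 10.34 − (+3.600) = 6.74

pH = 6.74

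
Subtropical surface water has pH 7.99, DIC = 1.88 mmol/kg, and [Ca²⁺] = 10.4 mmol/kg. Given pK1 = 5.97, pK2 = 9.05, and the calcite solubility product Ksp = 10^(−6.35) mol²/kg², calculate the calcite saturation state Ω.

Ω = 3.48

α₂ = 1 / (1 + [H⁺]/K2 + [H⁺]²/(K1K2)) = 1 / (1 + 10^+1.06 + 10^-0.96)
   = 1 / (1 + 11.482 + 0.10965) = 1/12.591 = 0.07942
[CO3²⁻] = α₂ × DIC = 0.07942 × 1.88 = 0.1493 mmol/kg
Ksp = 10^(−6.35) = 4.467×10^-7
Ω = [Ca²⁺][CO3²⁻]/Ksp = (10.4×10^-3)(1.493×10^-4) / 4.467×10^-7 = 3.48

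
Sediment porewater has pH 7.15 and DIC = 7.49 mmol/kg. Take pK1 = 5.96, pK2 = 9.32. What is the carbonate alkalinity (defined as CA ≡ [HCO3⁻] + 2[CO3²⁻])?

CA = 7.09 mmol/kg

CA = [HCO3⁻] + 2[CO3²⁻] = (α₁ + 2α₂)·DIC
At pH 7.15: [H⁺]/K1 = 10^-1.19 = 0.064565, K2/[H⁺] = 10^-2.17 = 0.0067608
α₁ = 1/(1 + 0.064565 + 0.0067608) = 1/1.0713 = 0.9334; α₂ = α₁·K2/[H⁺] = 0.006311
α₁ + 2α₂ = 0.9460
CA = 0.9460 × 7.49 = 7.09 mmol/kg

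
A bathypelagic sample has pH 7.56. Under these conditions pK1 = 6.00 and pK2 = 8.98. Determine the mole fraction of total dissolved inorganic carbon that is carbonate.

α₂ = 1 / (1 + [H⁺]/K2 + [H⁺]²/(K1K2)) = 1 / (1 + 10^+1.42 + 10^-0.14)
   = 1 / (1 + 26.303 + 0.72444) = 1/28.027 = 0.03568

α₂ = 0.0357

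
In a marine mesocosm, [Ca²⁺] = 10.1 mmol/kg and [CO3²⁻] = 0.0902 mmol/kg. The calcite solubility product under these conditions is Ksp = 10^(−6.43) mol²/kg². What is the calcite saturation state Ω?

Ksp = 10^(−6.43) = 3.715×10^-7
Ω = [Ca²⁺][CO3²⁻]/Ksp = (10.1×10^-3)(0.0902×10^-3) / 3.715×10^-7 = 2.45

Ω = 2.45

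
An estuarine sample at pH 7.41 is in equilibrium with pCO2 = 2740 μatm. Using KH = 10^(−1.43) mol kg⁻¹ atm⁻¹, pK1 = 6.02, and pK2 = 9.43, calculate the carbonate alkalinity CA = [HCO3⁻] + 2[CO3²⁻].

CA = 2.55 mmol/kg

[CO2*] = KH · pCO2 = 10^(−1.43) × 2740×10^-6 = 1.018×10^-4 mol/kg
α₀ = 1/(1 + K1/[H⁺] + K1K2/[H⁺]²) = 1/(1 + 10^+1.39 + 10^-0.63) = 0.03879
DIC = [CO2*]/α₀ = 1.018×10^-4 / 0.03879 = 2.625 mmol/kg
CA = (α₁ + 2α₂)·DIC = (0.9521 + 2×0.009093) × 2.625 = 2.55 mmol/kg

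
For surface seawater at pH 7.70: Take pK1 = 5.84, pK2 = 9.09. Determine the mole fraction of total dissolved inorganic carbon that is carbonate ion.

α₂ = 0.0386

α₂ = 1 / (1 + [H⁺]/K2 + [H⁺]²/(K1K2)) = 1 / (1 + 10^+1.39 + 10^-0.47)
   = 1 / (1 + 24.547 + 0.33884) = 1/25.886 = 0.03863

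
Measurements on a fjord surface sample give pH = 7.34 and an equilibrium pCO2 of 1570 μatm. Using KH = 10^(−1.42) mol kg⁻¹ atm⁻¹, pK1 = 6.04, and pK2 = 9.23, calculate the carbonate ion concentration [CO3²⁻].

[CO3²⁻] = 15.3 μmol/kg

[CO2*] = KH · pCO2 = 10^(−1.42) × 1570×10^-6 = 5.969×10^-5 mol/kg
α₀ = 1/(1 + K1/[H⁺] + K1K2/[H⁺]²) = 1/(1 + 10^+1.30 + 10^-0.59) = 0.04715
DIC = [CO2*]/α₀ = 5.969×10^-5 / 0.04715 = 1.266 mmol/kg
[CO3²⁻] = α₂·DIC; α₂ = 0.01212, so [CO3²⁻] = 0.01212 × 1.266 = 0.0153 mmol/kg = 15.3 μmol/kg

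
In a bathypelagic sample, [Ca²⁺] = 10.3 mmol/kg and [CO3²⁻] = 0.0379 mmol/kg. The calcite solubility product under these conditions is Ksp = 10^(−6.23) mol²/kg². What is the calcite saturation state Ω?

Ω = 0.663

Ksp = 10^(−6.23) = 5.888×10^-7
Ω = [Ca²⁺][CO3²⁻]/Ksp = (10.3×10^-3)(0.0379×10^-3) / 5.888×10^-7 = 0.663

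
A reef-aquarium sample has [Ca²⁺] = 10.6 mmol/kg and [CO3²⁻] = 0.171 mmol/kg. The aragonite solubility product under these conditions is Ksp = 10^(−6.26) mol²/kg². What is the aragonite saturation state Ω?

Ω = 3.30

Ksp = 10^(−6.26) = 5.495×10^-7
Ω = [Ca²⁺][CO3²⁻]/Ksp = (10.6×10^-3)(0.171×10^-3) / 5.495×10^-7 = 3.30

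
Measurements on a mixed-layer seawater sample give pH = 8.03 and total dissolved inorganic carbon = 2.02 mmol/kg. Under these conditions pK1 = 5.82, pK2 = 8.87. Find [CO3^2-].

[CO3²⁻] = 0.254 mmol/kg

α₂ = 1 / (1 + [H⁺]/K2 + [H⁺]²/(K1K2)) = 1 / (1 + 10^+0.84 + 10^-1.37)
   = 1 / (1 + 6.9183 + 0.042658) = 1/7.9610 = 0.1256
[CO3²⁻] = α₂ × DIC = 0.1256 × 2.02 = 0.254 mmol/kg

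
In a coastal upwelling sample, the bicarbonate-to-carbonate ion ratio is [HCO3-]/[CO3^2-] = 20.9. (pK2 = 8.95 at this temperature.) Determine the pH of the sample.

From K2 = [H⁺][CO3^2-]/[HCO3-]:  pH = pK2 − log₁₀([HCO3-]/[CO3^2-])
log₁₀(20.9) = +1.320
pH = 8.95 − (+1.320) = 7.63

pH = 7.63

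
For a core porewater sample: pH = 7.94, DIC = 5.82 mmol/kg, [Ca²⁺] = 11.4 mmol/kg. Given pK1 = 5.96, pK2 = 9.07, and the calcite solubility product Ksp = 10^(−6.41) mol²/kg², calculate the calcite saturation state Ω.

α₂ = 1 / (1 + [H⁺]/K2 + [H⁺]²/(K1K2)) = 1 / (1 + 10^+1.13 + 10^-0.85)
   = 1 / (1 + 13.490 + 0.14125) = 1/14.631 = 0.06835
[CO3²⁻] = α₂ × DIC = 0.06835 × 5.82 = 0.3978 mmol/kg
Ksp = 10^(−6.41) = 3.890×10^-7
Ω = [Ca²⁺][CO3²⁻]/Ksp = (11.4×10^-3)(3.978×10^-4) / 3.890×10^-7 = 11.7

Ω = 11.7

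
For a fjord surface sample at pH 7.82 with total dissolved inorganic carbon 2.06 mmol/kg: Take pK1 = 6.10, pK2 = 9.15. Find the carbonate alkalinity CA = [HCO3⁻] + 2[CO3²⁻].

CA = [HCO3⁻] + 2[CO3²⁻] = (α₁ + 2α₂)·DIC
At pH 7.82: [H⁺]/K1 = 10^-1.72 = 0.019055, K2/[H⁺] = 10^-1.33 = 0.046774
α₁ = 1/(1 + 0.019055 + 0.046774) = 1/1.0658 = 0.9382; α₂ = α₁·K2/[H⁺] = 0.04388
α₁ + 2α₂ = 1.0260
CA = 1.0260 × 2.06 = 2.11 mmol/kg

CA = 2.11 mmol/kg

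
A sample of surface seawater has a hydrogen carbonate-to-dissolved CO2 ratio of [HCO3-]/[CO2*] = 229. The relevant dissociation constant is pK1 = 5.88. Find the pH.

pH = 8.24

From K1 = [H⁺][HCO3-]/[CO2*]:  pH = pK1 + log₁₀([HCO3-]/[CO2*])
log₁₀(229) = +2.360
pH = 5.88 + (+2.360) = 8.24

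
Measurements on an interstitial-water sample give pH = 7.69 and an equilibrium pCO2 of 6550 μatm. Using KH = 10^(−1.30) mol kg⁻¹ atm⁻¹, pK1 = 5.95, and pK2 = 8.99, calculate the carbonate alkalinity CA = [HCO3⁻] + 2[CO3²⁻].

CA = 19.8 mmol/kg

[CO2*] = KH · pCO2 = 10^(−1.30) × 6550×10^-6 = 3.283×10^-4 mol/kg
α₀ = 1/(1 + K1/[H⁺] + K1K2/[H⁺]²) = 1/(1 + 10^+1.74 + 10^+0.44) = 0.01703
DIC = [CO2*]/α₀ = 3.283×10^-4 / 0.01703 = 19.27 mmol/kg
CA = (α₁ + 2α₂)·DIC = (0.9361 + 2×0.04691) × 19.27 = 19.8 mmol/kg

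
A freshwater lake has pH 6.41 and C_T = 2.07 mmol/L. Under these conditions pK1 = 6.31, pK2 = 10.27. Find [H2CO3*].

α₀ = 1 / (1 + K1/[H⁺] + K1K2/[H⁺]²) = 1 / (1 + 10^+0.10 + 10^-3.76)
   = 1 / (1 + 1.2589 + 0.00017378) = 1/2.2591 = 0.4427
[CO2*] = α₀ × DIC = 0.4427 × 2.07 = 0.916 mmol/L

[CO2*] = 0.916 mmol/L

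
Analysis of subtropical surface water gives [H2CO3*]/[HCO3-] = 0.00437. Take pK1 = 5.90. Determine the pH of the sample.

From K1 = [H⁺][HCO3-]/[H2CO3*]:  pH = pK1 − log₁₀([H2CO3*]/[HCO3-])
log₁₀(0.00437) = -2.360
pH = 5.90 − (-2.360) = 8.26

pH = 8.26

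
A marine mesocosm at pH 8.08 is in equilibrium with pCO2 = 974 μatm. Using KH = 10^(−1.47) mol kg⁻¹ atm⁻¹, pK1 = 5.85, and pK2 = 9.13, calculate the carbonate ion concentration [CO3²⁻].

[CO2*] = KH · pCO2 = 10^(−1.47) × 974×10^-6 = 3.300×10^-5 mol/kg
α₀ = 1/(1 + K1/[H⁺] + K1K2/[H⁺]²) = 1/(1 + 10^+2.23 + 10^+1.18) = 0.005378
DIC = [CO2*]/α₀ = 3.300×10^-5 / 0.005378 = 6.137 mmol/kg
[CO3²⁻] = α₂·DIC; α₂ = 0.08139, so [CO3²⁻] = 0.08139 × 6.137 = 0.500 mmol/kg

[CO3²⁻] = 0.500 mmol/kg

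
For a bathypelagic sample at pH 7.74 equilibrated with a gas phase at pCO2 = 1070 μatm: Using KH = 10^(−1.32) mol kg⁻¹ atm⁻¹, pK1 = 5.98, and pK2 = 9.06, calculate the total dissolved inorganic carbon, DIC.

[CO2*] = KH · pCO2 = 10^(−1.32) × 1070×10^-6 = 5.121×10^-5 mol/kg
α₀ = 1/(1 + K1/[H⁺] + K1K2/[H⁺]²) = 1/(1 + 10^+1.76 + 10^+0.44) = 0.01631
DIC = [CO2*]/α₀ = 5.121×10^-5 / 0.01631 = 3.14 mmol/kg

DIC = 3.14 mmol/kg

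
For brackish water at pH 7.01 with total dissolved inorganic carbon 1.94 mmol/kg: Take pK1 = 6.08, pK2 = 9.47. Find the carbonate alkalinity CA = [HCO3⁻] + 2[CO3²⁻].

CA = [HCO3⁻] + 2[CO3²⁻] = (α₁ + 2α₂)·DIC
At pH 7.01: [H⁺]/K1 = 10^-0.93 = 0.11749, K2/[H⁺] = 10^-2.46 = 0.0034674
α₁ = 1/(1 + 0.11749 + 0.0034674) = 1/1.1210 = 0.8921; α₂ = α₁·K2/[H⁺] = 0.003093
α₁ + 2α₂ = 0.8983
CA = 0.8983 × 1.94 = 1.74 mmol/kg

CA = 1.74 mmol/kg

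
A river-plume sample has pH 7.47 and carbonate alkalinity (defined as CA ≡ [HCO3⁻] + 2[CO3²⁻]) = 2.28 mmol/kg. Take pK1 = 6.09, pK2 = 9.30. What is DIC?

CA = [HCO3⁻] + 2[CO3²⁻] = (α₁ + 2α₂)·DIC
At pH 7.47: [H⁺]/K1 = 10^-1.38 = 0.041687, K2/[H⁺] = 10^-1.83 = 0.014791
α₁ = 1/(1 + 0.041687 + 0.014791) = 1/1.0565 = 0.9465; α₂ = α₁·K2/[H⁺] = 0.01400
α₁ + 2α₂ = 0.9745
DIC = CA / (α₁ + 2α₂) = 2.28 / 0.9745 = 2.34 mmol/kg

DIC = 2.34 mmol/kg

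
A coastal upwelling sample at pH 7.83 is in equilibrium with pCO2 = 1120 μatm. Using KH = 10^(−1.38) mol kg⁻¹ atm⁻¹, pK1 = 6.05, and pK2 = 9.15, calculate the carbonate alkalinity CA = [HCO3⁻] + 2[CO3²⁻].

CA = 3.08 mmol/kg

[CO2*] = KH · pCO2 = 10^(−1.38) × 1120×10^-6 = 4.669×10^-5 mol/kg
α₀ = 1/(1 + K1/[H⁺] + K1K2/[H⁺]²) = 1/(1 + 10^+1.78 + 10^+0.46) = 0.01559
DIC = [CO2*]/α₀ = 4.669×10^-5 / 0.01559 = 2.995 mmol/kg
CA = (α₁ + 2α₂)·DIC = (0.9394 + 2×0.04496) × 2.995 = 3.08 mmol/kg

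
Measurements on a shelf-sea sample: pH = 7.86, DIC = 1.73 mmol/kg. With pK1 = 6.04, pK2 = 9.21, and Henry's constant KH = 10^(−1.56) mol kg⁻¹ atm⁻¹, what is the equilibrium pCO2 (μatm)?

pCO2 = 897 μatm

α₀ = 1 / (1 + K1/[H⁺] + K1K2/[H⁺]²) = 1 / (1 + 10^+1.82 + 10^+0.47)
   = 1 / (1 + 66.069 + 2.9512) = 1/70.021 = 0.01428
[CO2*] = α₀ × DIC = 0.01428 × 1.73 = 0.02471 mmol/kg
pCO2 = [CO2*]/KH = 2.471×10^-5 / 2.754×10^-2 = 897 μatm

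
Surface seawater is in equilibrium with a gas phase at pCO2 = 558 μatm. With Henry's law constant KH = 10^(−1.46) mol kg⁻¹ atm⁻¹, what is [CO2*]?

KH = 10^(−1.46) = 3.467×10^-2 mol kg⁻¹ atm⁻¹
[CO2*] = KH · pCO2 = 3.467×10^-2 × 558×10^-6 atm = 1.93×10^-5 mol/kg

[CO2*] = 19.3 μmol/kg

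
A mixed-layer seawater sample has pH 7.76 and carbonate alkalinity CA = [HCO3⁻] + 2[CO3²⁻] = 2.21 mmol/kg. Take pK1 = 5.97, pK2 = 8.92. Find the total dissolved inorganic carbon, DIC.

DIC = 2.11 mmol/kg

CA = [HCO3⁻] + 2[CO3²⁻] = (α₁ + 2α₂)·DIC
At pH 7.76: [H⁺]/K1 = 10^-1.79 = 0.016218, K2/[H⁺] = 10^-1.16 = 0.069183
α₁ = 1/(1 + 0.016218 + 0.069183) = 1/1.0854 = 0.9213; α₂ = α₁·K2/[H⁺] = 0.06374
α₁ + 2α₂ = 1.0488
DIC = CA / (α₁ + 2α₂) = 2.21 / 1.0488 = 2.11 mmol/kg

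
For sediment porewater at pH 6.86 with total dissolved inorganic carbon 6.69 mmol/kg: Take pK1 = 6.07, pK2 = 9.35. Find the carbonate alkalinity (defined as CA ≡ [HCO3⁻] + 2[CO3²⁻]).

CA = [HCO3⁻] + 2[CO3²⁻] = (α₁ + 2α₂)·DIC
At pH 6.86: [H⁺]/K1 = 10^-0.79 = 0.16218, K2/[H⁺] = 10^-2.49 = 0.0032359
α₁ = 1/(1 + 0.16218 + 0.0032359) = 1/1.1654 = 0.8581; α₂ = α₁·K2/[H⁺] = 0.002777
α₁ + 2α₂ = 0.8636
CA = 0.8636 × 6.69 = 5.78 mmol/kg

CA = 5.78 mmol/kg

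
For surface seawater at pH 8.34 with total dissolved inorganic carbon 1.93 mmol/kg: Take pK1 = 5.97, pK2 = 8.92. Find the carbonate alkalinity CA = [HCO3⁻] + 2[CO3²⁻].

CA = 2.32 mmol/kg

CA = [HCO3⁻] + 2[CO3²⁻] = (α₁ + 2α₂)·DIC
At pH 8.34: [H⁺]/K1 = 10^-2.37 = 0.0042658, K2/[H⁺] = 10^-0.58 = 0.26303
α₁ = 1/(1 + 0.0042658 + 0.26303) = 1/1.2673 = 0.7891; α₂ = α₁·K2/[H⁺] = 0.2076
α₁ + 2α₂ = 1.2042
CA = 1.2042 × 1.93 = 2.32 mmol/kg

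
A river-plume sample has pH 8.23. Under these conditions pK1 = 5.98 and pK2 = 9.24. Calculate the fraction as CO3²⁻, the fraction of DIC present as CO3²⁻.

α₂ = 1 / (1 + [H⁺]/K2 + [H⁺]²/(K1K2)) = 1 / (1 + 10^+1.01 + 10^-1.24)
   = 1 / (1 + 10.233 + 0.057544) = 1/11.290 = 0.08857

α₂ = 0.0886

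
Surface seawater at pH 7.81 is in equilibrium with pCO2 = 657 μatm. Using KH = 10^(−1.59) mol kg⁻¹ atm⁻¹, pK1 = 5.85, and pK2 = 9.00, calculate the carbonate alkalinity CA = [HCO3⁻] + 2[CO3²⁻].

[CO2*] = KH · pCO2 = 10^(−1.59) × 657×10^-6 = 1.689×10^-5 mol/kg
α₀ = 1/(1 + K1/[H⁺] + K1K2/[H⁺]²) = 1/(1 + 10^+1.96 + 10^+0.77) = 0.01019
DIC = [CO2*]/α₀ = 1.689×10^-5 / 0.01019 = 1.656 mmol/kg
CA = (α₁ + 2α₂)·DIC = (0.9298 + 2×0.06003) × 1.656 = 1.74 mmol/kg

CA = 1.74 mmol/kg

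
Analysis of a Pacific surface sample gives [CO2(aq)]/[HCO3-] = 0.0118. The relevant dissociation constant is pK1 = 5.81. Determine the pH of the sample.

From K1 = [H⁺][HCO3-]/[CO2(aq)]:  pH = pK1 − log₁₀([CO2(aq)]/[HCO3-])
log₁₀(0.0118) = -1.928
pH = 5.81 − (-1.928) = 7.74

pH = 7.74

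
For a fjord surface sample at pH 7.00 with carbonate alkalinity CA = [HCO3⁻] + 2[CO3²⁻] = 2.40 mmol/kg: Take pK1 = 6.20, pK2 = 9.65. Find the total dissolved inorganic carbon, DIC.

DIC = 2.77 mmol/kg

CA = [HCO3⁻] + 2[CO3²⁻] = (α₁ + 2α₂)·DIC
At pH 7.00: [H⁺]/K1 = 10^-0.80 = 0.15849, K2/[H⁺] = 10^-2.65 = 0.0022387
α₁ = 1/(1 + 0.15849 + 0.0022387) = 1/1.1607 = 0.8615; α₂ = α₁·K2/[H⁺] = 0.001929
α₁ + 2α₂ = 0.8654
DIC = CA / (α₁ + 2α₂) = 2.40 / 0.8654 = 2.77 mmol/kg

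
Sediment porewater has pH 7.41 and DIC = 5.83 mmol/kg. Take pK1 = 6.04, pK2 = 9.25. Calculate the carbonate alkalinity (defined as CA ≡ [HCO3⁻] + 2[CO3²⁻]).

CA = 5.67 mmol/kg

CA = [HCO3⁻] + 2[CO3²⁻] = (α₁ + 2α₂)·DIC
At pH 7.41: [H⁺]/K1 = 10^-1.37 = 0.042658, K2/[H⁺] = 10^-1.84 = 0.014454
α₁ = 1/(1 + 0.042658 + 0.014454) = 1/1.0571 = 0.9460; α₂ = α₁·K2/[H⁺] = 0.01367
α₁ + 2α₂ = 0.9733
CA = 0.9733 × 5.83 = 5.67 mmol/kg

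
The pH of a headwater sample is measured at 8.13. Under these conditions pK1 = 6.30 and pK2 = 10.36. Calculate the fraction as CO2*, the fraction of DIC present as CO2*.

α₀ = 1 / (1 + K1/[H⁺] + K1K2/[H⁺]²) = 1 / (1 + 10^+1.83 + 10^-0.40)
   = 1 / (1 + 67.608 + 0.39811) = 1/69.006 = 0.01449

α₀ = 0.0145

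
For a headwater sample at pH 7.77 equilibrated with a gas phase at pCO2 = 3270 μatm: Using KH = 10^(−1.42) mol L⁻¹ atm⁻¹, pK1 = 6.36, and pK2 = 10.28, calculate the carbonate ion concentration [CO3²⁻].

[CO3²⁻] = 9.88 μmol/L

[CO2*] = KH · pCO2 = 10^(−1.42) × 3270×10^-6 = 1.243×10^-4 mol/L
α₀ = 1/(1 + K1/[H⁺] + K1K2/[H⁺]²) = 1/(1 + 10^+1.41 + 10^-1.10) = 0.03734
DIC = [CO2*]/α₀ = 1.243×10^-4 / 0.03734 = 3.330 mmol/L
[CO3²⁻] = α₂·DIC; α₂ = 0.002966, so [CO3²⁻] = 0.002966 × 3.330 = 0.00988 mmol/L = 9.88 μmol/L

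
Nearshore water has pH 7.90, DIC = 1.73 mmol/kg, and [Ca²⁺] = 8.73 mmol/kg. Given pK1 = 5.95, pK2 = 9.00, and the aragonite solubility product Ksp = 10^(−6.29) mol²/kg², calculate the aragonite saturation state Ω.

α₂ = 1 / (1 + [H⁺]/K2 + [H⁺]²/(K1K2)) = 1 / (1 + 10^+1.10 + 10^-0.85)
   = 1 / (1 + 12.589 + 0.14125) = 1/13.731 = 0.07283
[CO3²⁻] = α₂ × DIC = 0.07283 × 1.73 = 0.1260 mmol/kg
Ksp = 10^(−6.29) = 5.129×10^-7
Ω = [Ca²⁺][CO3²⁻]/Ksp = (8.73×10^-3)(1.260×10^-4) / 5.129×10^-7 = 2.14

Ω = 2.14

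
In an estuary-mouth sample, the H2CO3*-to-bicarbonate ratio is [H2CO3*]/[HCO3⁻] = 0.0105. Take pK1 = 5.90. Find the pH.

From K1 = [H⁺][HCO3⁻]/[H2CO3*]:  pH = pK1 − log₁₀([H2CO3*]/[HCO3⁻])
log₁₀(0.0105) = -1.979
pH = 5.90 − (-1.979) = 7.88

pH = 7.88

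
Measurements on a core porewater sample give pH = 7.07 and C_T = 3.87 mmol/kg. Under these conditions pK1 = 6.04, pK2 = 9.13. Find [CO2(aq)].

α₀ = 1 / (1 + K1/[H⁺] + K1K2/[H⁺]²) = 1 / (1 + 10^+1.03 + 10^-1.03)
   = 1 / (1 + 10.715 + 0.093325) = 1/11.809 = 0.08468
[CO2*] = α₀ × DIC = 0.08468 × 3.87 = 0.328 mmol/kg

[CO2*] = 0.328 mmol/kg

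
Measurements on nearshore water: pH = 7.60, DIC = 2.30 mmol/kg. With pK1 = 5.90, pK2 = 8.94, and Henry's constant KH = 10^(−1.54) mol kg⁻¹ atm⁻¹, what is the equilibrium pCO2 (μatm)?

α₀ = 1 / (1 + K1/[H⁺] + K1K2/[H⁺]²) = 1 / (1 + 10^+1.70 + 10^+0.36)
   = 1 / (1 + 50.119 + 2.2909) = 1/53.410 = 0.01872
[CO2*] = α₀ × DIC = 0.01872 × 2.30 = 0.04306 mmol/kg
pCO2 = [CO2*]/KH = 4.306×10^-5 / 2.884×10^-2 = 1490 μatm

pCO2 = 1490 μatm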